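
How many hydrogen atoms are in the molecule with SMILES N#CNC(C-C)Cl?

7

Hydrogens are implicit in SMILES; fill each atom to its normal valence:
  1 × C: 3 H
  1 × C: 2 H
  1 × C: 1 H
  1 × C: no H
  1 × Cl: no H
  1 × N: 1 H
  1 × N: no H
  Total hydrogens = 7.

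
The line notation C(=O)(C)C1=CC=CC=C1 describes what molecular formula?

Heavy atoms from the SMILES: 8 C, 1 O.
Implicit hydrogens by atom environment:
  5 × C (aromatic): 1 H each → 5
  1 × C: 3 H
  1 × C (aromatic): no H
  1 × C: no H
  1 × O: no H
  Total hydrogens = 8.
Molecular formula: C8H8O

C8H8O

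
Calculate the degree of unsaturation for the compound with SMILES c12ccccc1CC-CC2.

5

Molecular formula from the SMILES: C10H12.
DoU = (2C + 2 + N − H − X)/2 = (2·10 + 2 + 0 − 12 − 0)/2 = 10/2 = 5.
(Structurally: 2 ring(s) + 3 π bond(s) = 5.)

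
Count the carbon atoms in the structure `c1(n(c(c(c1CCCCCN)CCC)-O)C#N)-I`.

13

The symbol for carbon appears 13 times in the SMILES. Lowercase c denotes aromatic carbon and counts toward C.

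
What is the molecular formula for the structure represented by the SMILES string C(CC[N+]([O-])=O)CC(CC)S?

C7H15NO2S

Heavy atoms from the SMILES: 7 C, 1 N, 2 O, 1 S.
Implicit hydrogens by atom environment:
  5 × C: 2 H each → 10
  1 × C: 3 H
  1 × C: 1 H
  1 × N (charge +1): no H
  1 × O: no H
  1 × O (charge -1): no H
  1 × S: 1 H
  Total hydrogens = 15.
Molecular formula: C7H15NO2S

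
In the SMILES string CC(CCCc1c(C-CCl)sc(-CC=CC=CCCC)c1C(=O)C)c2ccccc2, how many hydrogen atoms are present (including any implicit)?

35

Hydrogens are implicit in SMILES; fill each atom to its normal valence:
  8 × C: 2 H each → 16
  5 × C: 1 H each → 5
  5 × C (aromatic): 1 H each → 5
  5 × C (aromatic): no H
  3 × C: 3 H each → 9
  1 × C: no H
  1 × Cl: no H
  1 × O: no H
  1 × S (aromatic): no H
  Total hydrogens = 35.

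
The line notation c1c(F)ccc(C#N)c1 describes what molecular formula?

C7H4FN

Heavy atoms from the SMILES: 7 C, 1 F, 1 N.
Implicit hydrogens by atom environment:
  4 × C (aromatic): 1 H each → 4
  2 × C (aromatic): no H
  1 × C: no H
  1 × F: no H
  1 × N: no H
  Total hydrogens = 4.
Molecular formula: C7H4FN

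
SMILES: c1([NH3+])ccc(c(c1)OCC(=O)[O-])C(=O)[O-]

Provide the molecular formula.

Heavy atoms from the SMILES: 9 C, 1 N, 5 O.
Implicit hydrogens by atom environment:
  3 × C (aromatic): 1 H each → 3
  3 × C (aromatic): no H
  3 × O: no H
  2 × C: no H
  2 × O (charge -1): no H
  1 × C: 2 H
  1 × N (charge +1): 3 H
  Total hydrogens = 8.
Net charge -1.
Molecular formula: C9H8NO5-

C9H8NO5-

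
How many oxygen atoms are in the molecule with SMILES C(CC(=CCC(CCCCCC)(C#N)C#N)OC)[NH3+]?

The symbol for oxygen appears 1 time in the SMILES.

1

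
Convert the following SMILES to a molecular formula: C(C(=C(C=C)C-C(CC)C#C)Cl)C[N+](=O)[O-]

Heavy atoms from the SMILES: 12 C, 1 Cl, 1 N, 2 O.
Implicit hydrogens by atom environment:
  5 × C: 2 H each → 10
  3 × C: 1 H each → 3
  3 × C: no H
  1 × C: 3 H
  1 × Cl: no H
  1 × N (charge +1): no H
  1 × O: no H
  1 × O (charge -1): no H
  Total hydrogens = 16.
Molecular formula: C12H16ClNO2

C12H16ClNO2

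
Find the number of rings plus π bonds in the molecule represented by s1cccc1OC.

Molecular formula from the SMILES: C5H6OS.
DoU = (2C + 2 + N − H − X)/2 = (2·5 + 2 + 0 − 6 − 0)/2 = 6/2 = 3.
(Structurally: 1 ring(s) + 2 π bond(s) = 3.)

3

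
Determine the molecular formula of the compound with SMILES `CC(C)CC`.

Heavy atoms from the SMILES: 5 C.
Implicit hydrogens by atom environment:
  3 × C: 3 H each → 9
  1 × C: 2 H
  1 × C: 1 H
  Total hydrogens = 12.
Molecular formula: C5H12

C5H12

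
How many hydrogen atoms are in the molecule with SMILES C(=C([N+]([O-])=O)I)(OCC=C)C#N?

5

Hydrogens are implicit in SMILES; fill each atom to its normal valence:
  3 × C: no H
  2 × C: 2 H each → 4
  2 × O: no H
  1 × C: 1 H
  1 × I: no H
  1 × N (charge +1): no H
  1 × N: no H
  1 × O (charge -1): no H
  Total hydrogens = 5.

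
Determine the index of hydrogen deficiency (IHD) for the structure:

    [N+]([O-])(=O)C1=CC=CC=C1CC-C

Molecular formula from the SMILES: C9H11NO2.
DoU = (2C + 2 + N − H − X)/2 = (2·9 + 2 + 1 − 11 − 0)/2 = 10/2 = 5.
(Structurally: 1 ring(s) + 4 π bond(s) = 5.)

5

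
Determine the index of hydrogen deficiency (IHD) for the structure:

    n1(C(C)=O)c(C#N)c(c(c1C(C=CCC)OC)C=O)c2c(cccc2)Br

12

Molecular formula from the SMILES: C20H19BrN2O3.
DoU = (2C + 2 + N − H − X)/2 = (2·20 + 2 + 2 − 19 − 1)/2 = 24/2 = 12.
(Structurally: 2 ring(s) + 10 π bond(s) = 12.)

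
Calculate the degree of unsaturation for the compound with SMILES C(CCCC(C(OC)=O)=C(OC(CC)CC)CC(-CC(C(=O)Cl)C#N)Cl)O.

Molecular formula from the SMILES: C19H29Cl2NO5.
DoU = (2C + 2 + N − H − X)/2 = (2·19 + 2 + 1 − 29 − 2)/2 = 10/2 = 5.
(Structurally: 0 ring(s) + 5 π bond(s) = 5.)

5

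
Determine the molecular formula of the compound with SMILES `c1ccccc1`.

Heavy atoms from the SMILES: 6 C.
Implicit hydrogens by atom environment:
  6 × C (aromatic): 1 H each → 6
  Total hydrogens = 6.
Molecular formula: C6H6

C6H6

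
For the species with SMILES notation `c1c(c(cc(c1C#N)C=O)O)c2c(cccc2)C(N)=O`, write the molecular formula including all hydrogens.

Heavy atoms from the SMILES: 15 C, 2 N, 3 O.
Implicit hydrogens by atom environment:
  6 × C (aromatic): 1 H each → 6
  6 × C (aromatic): no H
  2 × C: no H
  2 × O: no H
  1 × C: 1 H
  1 × N: 2 H
  1 × N: no H
  1 × O: 1 H
  Total hydrogens = 10.
Molecular formula: C15H10N2O3

C15H10N2O3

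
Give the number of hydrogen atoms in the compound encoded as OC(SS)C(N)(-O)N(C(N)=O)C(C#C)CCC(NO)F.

Hydrogens are implicit in SMILES; fill each atom to its normal valence:
  4 × C: 1 H each → 4
  3 × C: no H
  3 × O: 1 H each → 3
  2 × C: 2 H each → 4
  2 × N: 2 H each → 4
  1 × F: no H
  1 × N: 1 H
  1 × N: no H
  1 × O: no H
  1 × S: 1 H
  1 × S: no H
  Total hydrogens = 17.

17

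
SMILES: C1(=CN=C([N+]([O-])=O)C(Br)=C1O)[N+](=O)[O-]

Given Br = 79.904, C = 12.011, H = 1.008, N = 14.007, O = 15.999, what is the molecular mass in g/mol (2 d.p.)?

Molecular formula: C5H2BrN3O5.
M = 1×79.904 + 5×12.011 + 2×1.008 + 3×14.007 + 5×15.999 = 263.99 g/mol.

263.99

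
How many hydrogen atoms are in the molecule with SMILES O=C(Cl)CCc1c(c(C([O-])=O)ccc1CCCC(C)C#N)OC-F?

Hydrogens are implicit in SMILES; fill each atom to its normal valence:
  6 × C: 2 H each → 12
  4 × C (aromatic): no H
  3 × C: no H
  3 × O: no H
  2 × C (aromatic): 1 H each → 2
  1 × C: 3 H
  1 × C: 1 H
  1 × Cl: no H
  1 × F: no H
  1 × N: no H
  1 × O (charge -1): no H
  Total hydrogens = 18.

18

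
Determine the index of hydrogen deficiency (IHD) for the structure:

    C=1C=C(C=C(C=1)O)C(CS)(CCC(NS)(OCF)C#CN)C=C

Molecular formula from the SMILES: C16H21FN2O2S2.
DoU = (2C + 2 + N − H − X)/2 = (2·16 + 2 + 2 − 21 − 1)/2 = 14/2 = 7.
(Structurally: 1 ring(s) + 6 π bond(s) = 7.)

7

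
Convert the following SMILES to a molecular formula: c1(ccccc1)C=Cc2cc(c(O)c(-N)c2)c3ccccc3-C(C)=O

C22H19NO2

Heavy atoms from the SMILES: 22 C, 1 N, 2 O.
Implicit hydrogens by atom environment:
  11 × C (aromatic): 1 H each → 11
  7 × C (aromatic): no H
  2 × C: 1 H each → 2
  1 × C: 3 H
  1 × C: no H
  1 × N: 2 H
  1 × O: 1 H
  1 × O: no H
  Total hydrogens = 19.
Molecular formula: C22H19NO2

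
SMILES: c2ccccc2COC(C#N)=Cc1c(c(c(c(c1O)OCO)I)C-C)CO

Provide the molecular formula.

Heavy atoms from the SMILES: 20 C, 1 I, 1 N, 5 O.
Implicit hydrogens by atom environment:
  7 × C (aromatic): no H
  5 × C (aromatic): 1 H each → 5
  4 × C: 2 H each → 8
  3 × O: 1 H each → 3
  2 × C: no H
  2 × O: no H
  1 × C: 3 H
  1 × C: 1 H
  1 × I: no H
  1 × N: no H
  Total hydrogens = 20.
Molecular formula: C20H20INO5

C20H20INO5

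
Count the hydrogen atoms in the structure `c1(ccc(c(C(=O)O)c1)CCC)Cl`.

11

Hydrogens are implicit in SMILES; fill each atom to its normal valence:
  3 × C (aromatic): 1 H each → 3
  3 × C (aromatic): no H
  2 × C: 2 H each → 4
  1 × C: 3 H
  1 × C: no H
  1 × Cl: no H
  1 × O: 1 H
  1 × O: no H
  Total hydrogens = 11.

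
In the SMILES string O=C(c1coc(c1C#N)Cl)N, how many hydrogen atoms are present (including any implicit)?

Hydrogens are implicit in SMILES; fill each atom to its normal valence:
  3 × C (aromatic): no H
  2 × C: no H
  1 × C (aromatic): 1 H
  1 × Cl: no H
  1 × N: 2 H
  1 × N: no H
  1 × O (aromatic): no H
  1 × O: no H
  Total hydrogens = 3.

3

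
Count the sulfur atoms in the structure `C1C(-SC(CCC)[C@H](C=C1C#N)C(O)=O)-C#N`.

1

The symbol for sulfur appears 1 time in the SMILES.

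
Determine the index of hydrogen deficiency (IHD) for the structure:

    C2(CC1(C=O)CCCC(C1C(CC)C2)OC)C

Molecular formula from the SMILES: C15H26O2.
DoU = (2C + 2 + N − H − X)/2 = (2·15 + 2 + 0 − 26 − 0)/2 = 6/2 = 3.
(Structurally: 2 ring(s) + 1 π bond(s) = 3.)

3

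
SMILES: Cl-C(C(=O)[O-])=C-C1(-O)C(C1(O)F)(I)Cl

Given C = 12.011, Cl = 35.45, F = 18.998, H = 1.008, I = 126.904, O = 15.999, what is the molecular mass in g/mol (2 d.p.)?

Molecular formula: C6H3Cl2FIO4-.
M = 6×12.011 + 2×35.45 + 1×18.998 + 3×1.008 + 1×126.904 + 4×15.999 = 355.89 g/mol.

355.89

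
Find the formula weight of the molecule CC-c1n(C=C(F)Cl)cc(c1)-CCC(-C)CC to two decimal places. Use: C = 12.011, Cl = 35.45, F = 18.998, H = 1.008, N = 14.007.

Molecular formula: C14H21ClFN.
M = 14×12.011 + 1×35.45 + 1×18.998 + 21×1.008 + 1×14.007 = 257.78 g/mol.

257.78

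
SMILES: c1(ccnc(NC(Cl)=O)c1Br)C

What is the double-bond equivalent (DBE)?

5

Molecular formula from the SMILES: C7H6BrClN2O.
DoU = (2C + 2 + N − H − X)/2 = (2·7 + 2 + 2 − 6 − 2)/2 = 10/2 = 5.
(Structurally: 1 ring(s) + 4 π bond(s) = 5.)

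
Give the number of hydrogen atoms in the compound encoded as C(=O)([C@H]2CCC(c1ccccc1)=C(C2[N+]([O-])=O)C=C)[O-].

14

Hydrogens are implicit in SMILES; fill each atom to its normal valence:
  5 × C (aromatic): 1 H each → 5
  3 × C: 2 H each → 6
  3 × C: 1 H each → 3
  3 × C: no H
  2 × O: no H
  2 × O (charge -1): no H
  1 × C (aromatic): no H
  1 × N (charge +1): no H
  Total hydrogens = 14.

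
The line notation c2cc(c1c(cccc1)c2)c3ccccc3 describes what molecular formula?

Heavy atoms from the SMILES: 16 C.
Implicit hydrogens by atom environment:
  12 × C (aromatic): 1 H each → 12
  4 × C (aromatic): no H
  Total hydrogens = 12.
Molecular formula: C16H12

C16H12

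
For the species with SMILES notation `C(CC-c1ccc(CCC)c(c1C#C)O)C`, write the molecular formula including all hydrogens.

C15H20O

Heavy atoms from the SMILES: 15 C, 1 O.
Implicit hydrogens by atom environment:
  5 × C: 2 H each → 10
  4 × C (aromatic): no H
  2 × C: 3 H each → 6
  2 × C (aromatic): 1 H each → 2
  1 × C: 1 H
  1 × C: no H
  1 × O: 1 H
  Total hydrogens = 20.
Molecular formula: C15H20O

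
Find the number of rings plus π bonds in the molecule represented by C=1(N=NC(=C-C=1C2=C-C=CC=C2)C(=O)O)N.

Molecular formula from the SMILES: C11H9N3O2.
DoU = (2C + 2 + N − H − X)/2 = (2·11 + 2 + 3 − 9 − 0)/2 = 18/2 = 9.
(Structurally: 2 ring(s) + 7 π bond(s) = 9.)

9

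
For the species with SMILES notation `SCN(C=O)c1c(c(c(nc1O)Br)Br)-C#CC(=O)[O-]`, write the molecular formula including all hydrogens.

C10H5Br2N2O4S-

Heavy atoms from the SMILES: 2 Br, 10 C, 2 N, 4 O, 1 S.
Implicit hydrogens by atom environment:
  5 × C (aromatic): no H
  3 × C: no H
  2 × Br: no H
  2 × O: no H
  1 × C: 2 H
  1 × C: 1 H
  1 × N (aromatic): no H
  1 × N: no H
  1 × O: 1 H
  1 × O (charge -1): no H
  1 × S: 1 H
  Total hydrogens = 5.
Net charge -1.
Molecular formula: C10H5Br2N2O4S-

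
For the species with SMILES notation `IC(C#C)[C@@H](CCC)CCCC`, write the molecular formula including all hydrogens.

C11H19I

Heavy atoms from the SMILES: 11 C, 1 I.
Implicit hydrogens by atom environment:
  5 × C: 2 H each → 10
  3 × C: 1 H each → 3
  2 × C: 3 H each → 6
  1 × C: no H
  1 × I: no H
  Total hydrogens = 19.
Molecular formula: C11H19I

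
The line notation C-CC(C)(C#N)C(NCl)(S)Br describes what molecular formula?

Heavy atoms from the SMILES: 1 Br, 6 C, 1 Cl, 2 N, 1 S.
Implicit hydrogens by atom environment:
  3 × C: no H
  2 × C: 3 H each → 6
  1 × Br: no H
  1 × C: 2 H
  1 × Cl: no H
  1 × N: 1 H
  1 × N: no H
  1 × S: 1 H
  Total hydrogens = 10.
Molecular formula: C6H10BrClN2S

C6H10BrClN2S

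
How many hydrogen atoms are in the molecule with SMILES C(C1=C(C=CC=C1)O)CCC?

Hydrogens are implicit in SMILES; fill each atom to its normal valence:
  4 × C (aromatic): 1 H each → 4
  3 × C: 2 H each → 6
  2 × C (aromatic): no H
  1 × C: 3 H
  1 × O: 1 H
  Total hydrogens = 14.

14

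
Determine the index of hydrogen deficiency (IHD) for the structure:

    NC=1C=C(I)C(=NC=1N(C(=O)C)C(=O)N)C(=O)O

7

Molecular formula from the SMILES: C9H9IN4O4.
DoU = (2C + 2 + N − H − X)/2 = (2·9 + 2 + 4 − 9 − 1)/2 = 14/2 = 7.
(Structurally: 1 ring(s) + 6 π bond(s) = 7.)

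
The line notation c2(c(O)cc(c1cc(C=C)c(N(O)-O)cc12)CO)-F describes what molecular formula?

C13H12FNO4

Heavy atoms from the SMILES: 13 C, 1 F, 1 N, 4 O.
Implicit hydrogens by atom environment:
  7 × C (aromatic): no H
  4 × O: 1 H each → 4
  3 × C (aromatic): 1 H each → 3
  2 × C: 2 H each → 4
  1 × C: 1 H
  1 × F: no H
  1 × N: no H
  Total hydrogens = 12.
Molecular formula: C13H12FNO4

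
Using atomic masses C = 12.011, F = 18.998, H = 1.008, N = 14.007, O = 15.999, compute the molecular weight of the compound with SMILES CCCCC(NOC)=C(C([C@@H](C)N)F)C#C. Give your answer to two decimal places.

Molecular formula: C12H21FN2O.
M = 12×12.011 + 1×18.998 + 21×1.008 + 2×14.007 + 1×15.999 = 228.31 g/mol.

228.31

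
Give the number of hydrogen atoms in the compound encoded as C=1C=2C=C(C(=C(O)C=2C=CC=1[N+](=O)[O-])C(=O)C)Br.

8

Hydrogens are implicit in SMILES; fill each atom to its normal valence:
  6 × C (aromatic): no H
  4 × C (aromatic): 1 H each → 4
  2 × O: no H
  1 × Br: no H
  1 × C: 3 H
  1 × C: no H
  1 × N (charge +1): no H
  1 × O: 1 H
  1 × O (charge -1): no H
  Total hydrogens = 8.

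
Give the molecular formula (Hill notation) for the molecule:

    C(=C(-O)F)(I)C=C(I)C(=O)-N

C5H4FI2NO2

Heavy atoms from the SMILES: 5 C, 1 F, 2 I, 1 N, 2 O.
Implicit hydrogens by atom environment:
  4 × C: no H
  2 × I: no H
  1 × C: 1 H
  1 × F: no H
  1 × N: 2 H
  1 × O: 1 H
  1 × O: no H
  Total hydrogens = 4.
Molecular formula: C5H4FI2NO2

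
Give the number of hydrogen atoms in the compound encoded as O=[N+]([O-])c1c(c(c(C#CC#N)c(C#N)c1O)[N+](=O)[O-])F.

Hydrogens are implicit in SMILES; fill each atom to its normal valence:
  6 × C (aromatic): no H
  4 × C: no H
  2 × N (charge +1): no H
  2 × N: no H
  2 × O: no H
  2 × O (charge -1): no H
  1 × F: no H
  1 × O: 1 H
  Total hydrogens = 1.

1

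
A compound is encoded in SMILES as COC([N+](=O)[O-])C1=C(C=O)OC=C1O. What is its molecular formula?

Heavy atoms from the SMILES: 7 C, 1 N, 6 O.
Implicit hydrogens by atom environment:
  3 × C (aromatic): no H
  3 × O: no H
  2 × C: 1 H each → 2
  1 × C: 3 H
  1 × C (aromatic): 1 H
  1 × N (charge +1): no H
  1 × O: 1 H
  1 × O (aromatic): no H
  1 × O (charge -1): no H
  Total hydrogens = 7.
Molecular formula: C7H7NO6

C7H7NO6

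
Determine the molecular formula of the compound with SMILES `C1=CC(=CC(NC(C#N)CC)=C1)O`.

Heavy atoms from the SMILES: 10 C, 2 N, 1 O.
Implicit hydrogens by atom environment:
  4 × C (aromatic): 1 H each → 4
  2 × C (aromatic): no H
  1 × C: 3 H
  1 × C: 2 H
  1 × C: 1 H
  1 × C: no H
  1 × N: 1 H
  1 × N: no H
  1 × O: 1 H
  Total hydrogens = 12.
Molecular formula: C10H12N2O

C10H12N2O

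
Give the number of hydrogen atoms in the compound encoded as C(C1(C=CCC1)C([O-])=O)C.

Hydrogens are implicit in SMILES; fill each atom to its normal valence:
  3 × C: 2 H each → 6
  2 × C: 1 H each → 2
  2 × C: no H
  1 × C: 3 H
  1 × O: no H
  1 × O (charge -1): no H
  Total hydrogens = 11.

11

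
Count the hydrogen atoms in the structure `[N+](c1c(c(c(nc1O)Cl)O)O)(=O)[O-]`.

Hydrogens are implicit in SMILES; fill each atom to its normal valence:
  5 × C (aromatic): no H
  3 × O: 1 H each → 3
  1 × Cl: no H
  1 × N (aromatic): no H
  1 × N (charge +1): no H
  1 × O: no H
  1 × O (charge -1): no H
  Total hydrogens = 3.

3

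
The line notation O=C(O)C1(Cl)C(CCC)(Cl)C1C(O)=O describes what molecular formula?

C8H10Cl2O4

Heavy atoms from the SMILES: 8 C, 2 Cl, 4 O.
Implicit hydrogens by atom environment:
  4 × C: no H
  2 × C: 2 H each → 4
  2 × Cl: no H
  2 × O: 1 H each → 2
  2 × O: no H
  1 × C: 3 H
  1 × C: 1 H
  Total hydrogens = 10.
Molecular formula: C8H10Cl2O4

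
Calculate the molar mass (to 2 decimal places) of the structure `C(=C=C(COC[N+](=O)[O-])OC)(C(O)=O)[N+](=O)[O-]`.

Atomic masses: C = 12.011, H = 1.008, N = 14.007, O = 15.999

Molecular formula: C7H8N2O8.
M = 7×12.011 + 8×1.008 + 2×14.007 + 8×15.999 = 248.15 g/mol.

248.15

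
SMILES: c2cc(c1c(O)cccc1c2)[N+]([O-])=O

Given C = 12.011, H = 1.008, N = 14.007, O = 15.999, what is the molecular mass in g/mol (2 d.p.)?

189.17

Molecular formula: C10H7NO3.
M = 10×12.011 + 7×1.008 + 1×14.007 + 3×15.999 = 189.17 g/mol.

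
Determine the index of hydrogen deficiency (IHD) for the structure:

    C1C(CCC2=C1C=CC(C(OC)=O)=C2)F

6

Molecular formula from the SMILES: C12H13FO2.
DoU = (2C + 2 + N − H − X)/2 = (2·12 + 2 + 0 − 13 − 1)/2 = 12/2 = 6.
(Structurally: 2 ring(s) + 4 π bond(s) = 6.)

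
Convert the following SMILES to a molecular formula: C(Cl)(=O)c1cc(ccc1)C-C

Heavy atoms from the SMILES: 9 C, 1 Cl, 1 O.
Implicit hydrogens by atom environment:
  4 × C (aromatic): 1 H each → 4
  2 × C (aromatic): no H
  1 × C: 3 H
  1 × C: 2 H
  1 × C: no H
  1 × Cl: no H
  1 × O: no H
  Total hydrogens = 9.
Molecular formula: C9H9ClO

C9H9ClO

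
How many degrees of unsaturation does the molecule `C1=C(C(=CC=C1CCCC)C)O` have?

4

Molecular formula from the SMILES: C11H16O.
DoU = (2C + 2 + N − H − X)/2 = (2·11 + 2 + 0 − 16 − 0)/2 = 8/2 = 4.
(Structurally: 1 ring(s) + 3 π bond(s) = 4.)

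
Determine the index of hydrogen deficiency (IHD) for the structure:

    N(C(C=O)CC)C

1

Molecular formula from the SMILES: C5H11NO.
DoU = (2C + 2 + N − H − X)/2 = (2·5 + 2 + 1 − 11 − 0)/2 = 2/2 = 1.
(Structurally: 0 ring(s) + 1 π bond(s) = 1.)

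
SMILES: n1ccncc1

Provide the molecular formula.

C4H4N2

Heavy atoms from the SMILES: 4 C, 2 N.
Implicit hydrogens by atom environment:
  4 × C (aromatic): 1 H each → 4
  2 × N (aromatic): no H
  Total hydrogens = 4.
Molecular formula: C4H4N2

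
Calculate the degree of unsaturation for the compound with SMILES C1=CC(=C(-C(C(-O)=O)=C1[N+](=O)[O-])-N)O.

6

Molecular formula from the SMILES: C7H6N2O5.
DoU = (2C + 2 + N − H − X)/2 = (2·7 + 2 + 2 − 6 − 0)/2 = 12/2 = 6.
(Structurally: 1 ring(s) + 5 π bond(s) = 6.)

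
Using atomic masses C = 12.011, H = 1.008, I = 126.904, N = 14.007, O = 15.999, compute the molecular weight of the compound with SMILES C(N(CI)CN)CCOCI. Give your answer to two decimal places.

384.00

Molecular formula: C6H14I2N2O.
M = 6×12.011 + 14×1.008 + 2×126.904 + 2×14.007 + 1×15.999 = 384.00 g/mol.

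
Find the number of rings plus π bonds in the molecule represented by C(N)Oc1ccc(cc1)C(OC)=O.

5

Molecular formula from the SMILES: C9H11NO3.
DoU = (2C + 2 + N − H − X)/2 = (2·9 + 2 + 1 − 11 − 0)/2 = 10/2 = 5.
(Structurally: 1 ring(s) + 4 π bond(s) = 5.)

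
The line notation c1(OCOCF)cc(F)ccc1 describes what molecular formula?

Heavy atoms from the SMILES: 8 C, 2 F, 2 O.
Implicit hydrogens by atom environment:
  4 × C (aromatic): 1 H each → 4
  2 × C: 2 H each → 4
  2 × C (aromatic): no H
  2 × F: no H
  2 × O: no H
  Total hydrogens = 8.
Molecular formula: C8H8F2O2

C8H8F2O2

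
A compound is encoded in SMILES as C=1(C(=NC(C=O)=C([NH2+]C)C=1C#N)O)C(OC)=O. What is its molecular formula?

C10H10N3O4+

Heavy atoms from the SMILES: 10 C, 3 N, 4 O.
Implicit hydrogens by atom environment:
  5 × C (aromatic): no H
  3 × O: no H
  2 × C: 3 H each → 6
  2 × C: no H
  1 × C: 1 H
  1 × N (charge +1): 2 H
  1 × N (aromatic): no H
  1 × N: no H
  1 × O: 1 H
  Total hydrogens = 10.
Net charge +1.
Molecular formula: C10H10N3O4+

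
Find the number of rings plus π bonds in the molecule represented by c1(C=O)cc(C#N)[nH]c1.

6

Molecular formula from the SMILES: C6H4N2O.
DoU = (2C + 2 + N − H − X)/2 = (2·6 + 2 + 2 − 4 − 0)/2 = 12/2 = 6.
(Structurally: 1 ring(s) + 5 π bond(s) = 6.)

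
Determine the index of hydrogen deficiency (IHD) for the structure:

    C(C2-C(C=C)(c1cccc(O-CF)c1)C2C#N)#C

Molecular formula from the SMILES: C15H12FNO.
DoU = (2C + 2 + N − H − X)/2 = (2·15 + 2 + 1 − 12 − 1)/2 = 20/2 = 10.
(Structurally: 2 ring(s) + 8 π bond(s) = 10.)

10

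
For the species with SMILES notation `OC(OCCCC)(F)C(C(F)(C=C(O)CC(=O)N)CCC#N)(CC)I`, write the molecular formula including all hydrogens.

Heavy atoms from the SMILES: 16 C, 2 F, 1 I, 2 N, 4 O.
Implicit hydrogens by atom environment:
  7 × C: 2 H each → 14
  6 × C: no H
  2 × C: 3 H each → 6
  2 × F: no H
  2 × O: 1 H each → 2
  2 × O: no H
  1 × C: 1 H
  1 × I: no H
  1 × N: 2 H
  1 × N: no H
  Total hydrogens = 25.
Molecular formula: C16H25F2IN2O4

C16H25F2IN2O4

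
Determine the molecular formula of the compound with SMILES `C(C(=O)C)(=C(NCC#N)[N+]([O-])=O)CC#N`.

Heavy atoms from the SMILES: 8 C, 4 N, 3 O.
Implicit hydrogens by atom environment:
  5 × C: no H
  2 × C: 2 H each → 4
  2 × N: no H
  2 × O: no H
  1 × C: 3 H
  1 × N: 1 H
  1 × N (charge +1): no H
  1 × O (charge -1): no H
  Total hydrogens = 8.
Molecular formula: C8H8N4O3

C8H8N4O3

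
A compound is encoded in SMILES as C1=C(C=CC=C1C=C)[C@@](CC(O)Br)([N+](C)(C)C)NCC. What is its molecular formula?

C16H26BrN2O+

Heavy atoms from the SMILES: 1 Br, 16 C, 2 N, 1 O.
Implicit hydrogens by atom environment:
  4 × C: 3 H each → 12
  4 × C (aromatic): 1 H each → 4
  3 × C: 2 H each → 6
  2 × C: 1 H each → 2
  2 × C (aromatic): no H
  1 × Br: no H
  1 × C: no H
  1 × N: 1 H
  1 × N (charge +1): no H
  1 × O: 1 H
  Total hydrogens = 26.
Net charge +1.
Molecular formula: C16H26BrN2O+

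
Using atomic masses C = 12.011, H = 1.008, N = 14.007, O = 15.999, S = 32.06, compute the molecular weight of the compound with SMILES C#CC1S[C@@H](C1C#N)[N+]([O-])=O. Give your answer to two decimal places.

168.17

Molecular formula: C6H4N2O2S.
M = 6×12.011 + 4×1.008 + 2×14.007 + 2×15.999 + 1×32.06 = 168.17 g/mol.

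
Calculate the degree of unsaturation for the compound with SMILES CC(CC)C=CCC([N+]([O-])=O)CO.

Molecular formula from the SMILES: C9H17NO3.
DoU = (2C + 2 + N − H − X)/2 = (2·9 + 2 + 1 − 17 − 0)/2 = 4/2 = 2.
(Structurally: 0 ring(s) + 2 π bond(s) = 2.)

2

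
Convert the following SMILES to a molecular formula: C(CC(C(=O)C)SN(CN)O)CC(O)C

C9H20N2O3S

Heavy atoms from the SMILES: 9 C, 2 N, 3 O, 1 S.
Implicit hydrogens by atom environment:
  4 × C: 2 H each → 8
  2 × C: 3 H each → 6
  2 × C: 1 H each → 2
  2 × O: 1 H each → 2
  1 × C: no H
  1 × N: 2 H
  1 × N: no H
  1 × O: no H
  1 × S: no H
  Total hydrogens = 20.
Molecular formula: C9H20N2O3S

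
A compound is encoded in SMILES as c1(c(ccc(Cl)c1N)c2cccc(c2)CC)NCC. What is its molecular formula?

Heavy atoms from the SMILES: 16 C, 1 Cl, 2 N.
Implicit hydrogens by atom environment:
  6 × C (aromatic): 1 H each → 6
  6 × C (aromatic): no H
  2 × C: 3 H each → 6
  2 × C: 2 H each → 4
  1 × Cl: no H
  1 × N: 2 H
  1 × N: 1 H
  Total hydrogens = 19.
Molecular formula: C16H19ClN2

C16H19ClN2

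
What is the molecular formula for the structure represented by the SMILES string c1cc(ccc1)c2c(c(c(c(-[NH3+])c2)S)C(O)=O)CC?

Heavy atoms from the SMILES: 15 C, 1 N, 2 O, 1 S.
Implicit hydrogens by atom environment:
  6 × C (aromatic): 1 H each → 6
  6 × C (aromatic): no H
  1 × C: 3 H
  1 × C: 2 H
  1 × C: no H
  1 × N (charge +1): 3 H
  1 × O: 1 H
  1 × O: no H
  1 × S: 1 H
  Total hydrogens = 16.
Net charge +1.
Molecular formula: C15H16NO2S+

C15H16NO2S+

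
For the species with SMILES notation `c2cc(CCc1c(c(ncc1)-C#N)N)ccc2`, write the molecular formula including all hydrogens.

Heavy atoms from the SMILES: 14 C, 3 N.
Implicit hydrogens by atom environment:
  7 × C (aromatic): 1 H each → 7
  4 × C (aromatic): no H
  2 × C: 2 H each → 4
  1 × C: no H
  1 × N: 2 H
  1 × N (aromatic): no H
  1 × N: no H
  Total hydrogens = 13.
Molecular formula: C14H13N3

C14H13N3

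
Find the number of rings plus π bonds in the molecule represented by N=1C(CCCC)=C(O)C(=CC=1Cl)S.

4

Molecular formula from the SMILES: C9H12ClNOS.
DoU = (2C + 2 + N − H − X)/2 = (2·9 + 2 + 1 − 12 − 1)/2 = 8/2 = 4.
(Structurally: 1 ring(s) + 3 π bond(s) = 4.)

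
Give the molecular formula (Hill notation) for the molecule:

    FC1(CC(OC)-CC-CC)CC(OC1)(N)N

C11H23FN2O2

Heavy atoms from the SMILES: 11 C, 1 F, 2 N, 2 O.
Implicit hydrogens by atom environment:
  6 × C: 2 H each → 12
  2 × C: 3 H each → 6
  2 × C: no H
  2 × N: 2 H each → 4
  2 × O: no H
  1 × C: 1 H
  1 × F: no H
  Total hydrogens = 23.
Molecular formula: C11H23FN2O2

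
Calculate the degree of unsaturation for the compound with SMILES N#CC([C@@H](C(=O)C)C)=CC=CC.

Molecular formula from the SMILES: C10H13NO.
DoU = (2C + 2 + N − H − X)/2 = (2·10 + 2 + 1 − 13 − 0)/2 = 10/2 = 5.
(Structurally: 0 ring(s) + 5 π bond(s) = 5.)

5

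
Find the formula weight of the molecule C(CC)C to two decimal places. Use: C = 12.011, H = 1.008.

Molecular formula: C4H10.
M = 4×12.011 + 10×1.008 = 58.12 g/mol.

58.12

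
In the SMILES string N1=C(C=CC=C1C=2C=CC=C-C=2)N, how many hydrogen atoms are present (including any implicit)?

10

Hydrogens are implicit in SMILES; fill each atom to its normal valence:
  8 × C (aromatic): 1 H each → 8
  3 × C (aromatic): no H
  1 × N: 2 H
  1 × N (aromatic): no H
  Total hydrogens = 10.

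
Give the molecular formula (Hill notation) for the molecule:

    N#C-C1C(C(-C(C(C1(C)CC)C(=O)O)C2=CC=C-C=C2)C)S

Heavy atoms from the SMILES: 18 C, 1 N, 2 O, 1 S.
Implicit hydrogens by atom environment:
  5 × C: 1 H each → 5
  5 × C (aromatic): 1 H each → 5
  3 × C: 3 H each → 9
  3 × C: no H
  1 × C: 2 H
  1 × C (aromatic): no H
  1 × N: no H
  1 × O: 1 H
  1 × O: no H
  1 × S: 1 H
  Total hydrogens = 23.
Molecular formula: C18H23NO2S

C18H23NO2S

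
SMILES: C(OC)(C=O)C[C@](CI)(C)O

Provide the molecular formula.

Heavy atoms from the SMILES: 7 C, 1 I, 3 O.
Implicit hydrogens by atom environment:
  2 × C: 3 H each → 6
  2 × C: 2 H each → 4
  2 × C: 1 H each → 2
  2 × O: no H
  1 × C: no H
  1 × I: no H
  1 × O: 1 H
  Total hydrogens = 13.
Molecular formula: C7H13IO3

C7H13IO3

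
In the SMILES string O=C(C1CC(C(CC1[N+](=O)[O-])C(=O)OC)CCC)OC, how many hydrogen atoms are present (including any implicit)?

Hydrogens are implicit in SMILES; fill each atom to its normal valence:
  5 × O: no H
  4 × C: 2 H each → 8
  4 × C: 1 H each → 4
  3 × C: 3 H each → 9
  2 × C: no H
  1 × N (charge +1): no H
  1 × O (charge -1): no H
  Total hydrogens = 21.

21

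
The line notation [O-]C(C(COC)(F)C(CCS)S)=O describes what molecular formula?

C7H12FO3S2-

Heavy atoms from the SMILES: 7 C, 1 F, 3 O, 2 S.
Implicit hydrogens by atom environment:
  3 × C: 2 H each → 6
  2 × C: no H
  2 × O: no H
  2 × S: 1 H each → 2
  1 × C: 3 H
  1 × C: 1 H
  1 × F: no H
  1 × O (charge -1): no H
  Total hydrogens = 12.
Net charge -1.
Molecular formula: C7H12FO3S2-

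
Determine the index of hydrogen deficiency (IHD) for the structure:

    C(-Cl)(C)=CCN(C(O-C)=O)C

2

Molecular formula from the SMILES: C7H12ClNO2.
DoU = (2C + 2 + N − H − X)/2 = (2·7 + 2 + 1 − 12 − 1)/2 = 4/2 = 2.
(Structurally: 0 ring(s) + 2 π bond(s) = 2.)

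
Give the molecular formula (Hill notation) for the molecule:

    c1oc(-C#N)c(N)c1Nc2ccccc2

Heavy atoms from the SMILES: 11 C, 3 N, 1 O.
Implicit hydrogens by atom environment:
  6 × C (aromatic): 1 H each → 6
  4 × C (aromatic): no H
  1 × C: no H
  1 × N: 2 H
  1 × N: 1 H
  1 × N: no H
  1 × O (aromatic): no H
  Total hydrogens = 9.
Molecular formula: C11H9N3O

C11H9N3O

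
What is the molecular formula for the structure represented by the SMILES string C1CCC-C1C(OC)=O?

Heavy atoms from the SMILES: 7 C, 2 O.
Implicit hydrogens by atom environment:
  4 × C: 2 H each → 8
  2 × O: no H
  1 × C: 3 H
  1 × C: 1 H
  1 × C: no H
  Total hydrogens = 12.
Molecular formula: C7H12O2

C7H12O2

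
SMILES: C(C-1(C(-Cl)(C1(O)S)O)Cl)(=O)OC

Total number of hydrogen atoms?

6

Hydrogens are implicit in SMILES; fill each atom to its normal valence:
  4 × C: no H
  2 × Cl: no H
  2 × O: 1 H each → 2
  2 × O: no H
  1 × C: 3 H
  1 × S: 1 H
  Total hydrogens = 6.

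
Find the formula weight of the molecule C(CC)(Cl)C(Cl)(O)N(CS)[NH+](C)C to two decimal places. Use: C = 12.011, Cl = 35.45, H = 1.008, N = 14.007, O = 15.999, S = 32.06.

Molecular formula: C7H17Cl2N2OS+.
M = 7×12.011 + 2×35.45 + 17×1.008 + 2×14.007 + 1×15.999 + 1×32.06 = 248.19 g/mol.

248.19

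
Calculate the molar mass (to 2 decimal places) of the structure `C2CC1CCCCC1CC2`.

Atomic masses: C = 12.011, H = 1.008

Molecular formula: C10H18.
M = 10×12.011 + 18×1.008 = 138.25 g/mol.

138.25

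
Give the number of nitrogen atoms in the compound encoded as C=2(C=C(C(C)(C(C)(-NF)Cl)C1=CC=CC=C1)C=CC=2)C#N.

2

The symbol for nitrogen appears 2 times in the SMILES.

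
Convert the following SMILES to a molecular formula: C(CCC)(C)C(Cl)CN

Heavy atoms from the SMILES: 7 C, 1 Cl, 1 N.
Implicit hydrogens by atom environment:
  3 × C: 2 H each → 6
  2 × C: 3 H each → 6
  2 × C: 1 H each → 2
  1 × Cl: no H
  1 × N: 2 H
  Total hydrogens = 16.
Molecular formula: C7H16ClN

C7H16ClN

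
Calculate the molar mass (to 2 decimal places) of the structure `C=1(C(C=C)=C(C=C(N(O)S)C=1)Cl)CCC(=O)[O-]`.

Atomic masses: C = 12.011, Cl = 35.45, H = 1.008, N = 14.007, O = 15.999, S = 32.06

Molecular formula: C11H11ClNO3S-.
M = 11×12.011 + 1×35.45 + 11×1.008 + 1×14.007 + 3×15.999 + 1×32.06 = 272.72 g/mol.

272.72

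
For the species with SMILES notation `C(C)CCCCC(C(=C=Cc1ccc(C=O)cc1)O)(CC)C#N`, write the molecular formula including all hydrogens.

Heavy atoms from the SMILES: 20 C, 1 N, 2 O.
Implicit hydrogens by atom environment:
  6 × C: 2 H each → 12
  4 × C (aromatic): 1 H each → 4
  4 × C: no H
  2 × C: 3 H each → 6
  2 × C: 1 H each → 2
  2 × C (aromatic): no H
  1 × N: no H
  1 × O: 1 H
  1 × O: no H
  Total hydrogens = 25.
Molecular formula: C20H25NO2

C20H25NO2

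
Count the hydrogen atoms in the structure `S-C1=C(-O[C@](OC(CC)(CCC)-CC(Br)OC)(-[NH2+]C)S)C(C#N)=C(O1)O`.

Hydrogens are implicit in SMILES; fill each atom to its normal valence:
  4 × C: 3 H each → 12
  4 × C: 2 H each → 8
  4 × C (aromatic): no H
  3 × C: no H
  3 × O: no H
  2 × S: 1 H each → 2
  1 × Br: no H
  1 × C: 1 H
  1 × N (charge +1): 2 H
  1 × N: no H
  1 × O: 1 H
  1 × O (aromatic): no H
  Total hydrogens = 26.

26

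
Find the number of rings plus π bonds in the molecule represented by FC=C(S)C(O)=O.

2

Molecular formula from the SMILES: C3H3FO2S.
DoU = (2C + 2 + N − H − X)/2 = (2·3 + 2 + 0 − 3 − 1)/2 = 4/2 = 2.
(Structurally: 0 ring(s) + 2 π bond(s) = 2.)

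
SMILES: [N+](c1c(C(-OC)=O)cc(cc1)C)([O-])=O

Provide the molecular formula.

Heavy atoms from the SMILES: 9 C, 1 N, 4 O.
Implicit hydrogens by atom environment:
  3 × C (aromatic): 1 H each → 3
  3 × C (aromatic): no H
  3 × O: no H
  2 × C: 3 H each → 6
  1 × C: no H
  1 × N (charge +1): no H
  1 × O (charge -1): no H
  Total hydrogens = 9.
Molecular formula: C9H9NO4

C9H9NO4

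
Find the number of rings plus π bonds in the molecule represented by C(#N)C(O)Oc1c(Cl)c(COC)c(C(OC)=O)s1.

Molecular formula from the SMILES: C10H10ClNO5S.
DoU = (2C + 2 + N − H − X)/2 = (2·10 + 2 + 1 − 10 − 1)/2 = 12/2 = 6.
(Structurally: 1 ring(s) + 5 π bond(s) = 6.)

6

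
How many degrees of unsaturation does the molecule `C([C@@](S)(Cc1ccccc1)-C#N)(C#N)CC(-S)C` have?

Molecular formula from the SMILES: C14H16N2S2.
DoU = (2C + 2 + N − H − X)/2 = (2·14 + 2 + 2 − 16 − 0)/2 = 16/2 = 8.
(Structurally: 1 ring(s) + 7 π bond(s) = 8.)

8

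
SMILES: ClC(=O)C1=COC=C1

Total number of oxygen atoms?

2

The symbol for oxygen appears 2 times in the SMILES.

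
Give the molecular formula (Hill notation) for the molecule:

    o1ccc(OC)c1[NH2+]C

C6H10NO2+

Heavy atoms from the SMILES: 6 C, 1 N, 2 O.
Implicit hydrogens by atom environment:
  2 × C: 3 H each → 6
  2 × C (aromatic): 1 H each → 2
  2 × C (aromatic): no H
  1 × N (charge +1): 2 H
  1 × O (aromatic): no H
  1 × O: no H
  Total hydrogens = 10.
Net charge +1.
Molecular formula: C6H10NO2+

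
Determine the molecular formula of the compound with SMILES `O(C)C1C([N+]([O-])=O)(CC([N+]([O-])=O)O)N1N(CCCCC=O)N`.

C10H19N5O7

Heavy atoms from the SMILES: 10 C, 5 N, 7 O.
Implicit hydrogens by atom environment:
  5 × C: 2 H each → 10
  4 × O: no H
  3 × C: 1 H each → 3
  2 × N: no H
  2 × N (charge +1): no H
  2 × O (charge -1): no H
  1 × C: 3 H
  1 × C: no H
  1 × N: 2 H
  1 × O: 1 H
  Total hydrogens = 19.
Molecular formula: C10H19N5O7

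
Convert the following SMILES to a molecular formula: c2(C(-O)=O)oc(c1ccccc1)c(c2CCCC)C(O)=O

C16H16O5

Heavy atoms from the SMILES: 16 C, 5 O.
Implicit hydrogens by atom environment:
  5 × C (aromatic): 1 H each → 5
  5 × C (aromatic): no H
  3 × C: 2 H each → 6
  2 × C: no H
  2 × O: 1 H each → 2
  2 × O: no H
  1 × C: 3 H
  1 × O (aromatic): no H
  Total hydrogens = 16.
Molecular formula: C16H16O5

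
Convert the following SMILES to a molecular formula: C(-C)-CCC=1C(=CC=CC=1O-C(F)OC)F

Heavy atoms from the SMILES: 12 C, 2 F, 2 O.
Implicit hydrogens by atom environment:
  3 × C: 2 H each → 6
  3 × C (aromatic): 1 H each → 3
  3 × C (aromatic): no H
  2 × C: 3 H each → 6
  2 × F: no H
  2 × O: no H
  1 × C: 1 H
  Total hydrogens = 16.
Molecular formula: C12H16F2O2

C12H16F2O2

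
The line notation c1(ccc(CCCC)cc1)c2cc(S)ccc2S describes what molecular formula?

C16H18S2

Heavy atoms from the SMILES: 16 C, 2 S.
Implicit hydrogens by atom environment:
  7 × C (aromatic): 1 H each → 7
  5 × C (aromatic): no H
  3 × C: 2 H each → 6
  2 × S: 1 H each → 2
  1 × C: 3 H
  Total hydrogens = 18.
Molecular formula: C16H18S2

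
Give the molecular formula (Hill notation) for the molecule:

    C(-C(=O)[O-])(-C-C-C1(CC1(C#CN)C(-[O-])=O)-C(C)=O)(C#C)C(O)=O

[C15H13NO7]2-

Heavy atoms from the SMILES: 15 C, 1 N, 7 O.
Implicit hydrogens by atom environment:
  10 × C: no H
  4 × O: no H
  3 × C: 2 H each → 6
  2 × O (charge -1): no H
  1 × C: 3 H
  1 × C: 1 H
  1 × N: 2 H
  1 × O: 1 H
  Total hydrogens = 13.
Net charge -2.
Molecular formula: [C15H13NO7]2-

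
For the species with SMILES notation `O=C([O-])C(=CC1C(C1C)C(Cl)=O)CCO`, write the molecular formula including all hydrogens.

Heavy atoms from the SMILES: 10 C, 1 Cl, 4 O.
Implicit hydrogens by atom environment:
  4 × C: 1 H each → 4
  3 × C: no H
  2 × C: 2 H each → 4
  2 × O: no H
  1 × C: 3 H
  1 × Cl: no H
  1 × O: 1 H
  1 × O (charge -1): no H
  Total hydrogens = 12.
Net charge -1.
Molecular formula: C10H12ClO4-

C10H12ClO4-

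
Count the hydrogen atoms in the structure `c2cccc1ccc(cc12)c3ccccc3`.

12

Hydrogens are implicit in SMILES; fill each atom to its normal valence:
  12 × C (aromatic): 1 H each → 12
  4 × C (aromatic): no H
  Total hydrogens = 12.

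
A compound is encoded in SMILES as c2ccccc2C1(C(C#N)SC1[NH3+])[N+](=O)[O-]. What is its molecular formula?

C10H10N3O2S+

Heavy atoms from the SMILES: 10 C, 3 N, 2 O, 1 S.
Implicit hydrogens by atom environment:
  5 × C (aromatic): 1 H each → 5
  2 × C: 1 H each → 2
  2 × C: no H
  1 × C (aromatic): no H
  1 × N (charge +1): 3 H
  1 × N (charge +1): no H
  1 × N: no H
  1 × O: no H
  1 × O (charge -1): no H
  1 × S: no H
  Total hydrogens = 10.
Net charge +1.
Molecular formula: C10H10N3O2S+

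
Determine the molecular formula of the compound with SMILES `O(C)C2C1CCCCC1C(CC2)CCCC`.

Heavy atoms from the SMILES: 15 C, 1 O.
Implicit hydrogens by atom environment:
  9 × C: 2 H each → 18
  4 × C: 1 H each → 4
  2 × C: 3 H each → 6
  1 × O: no H
  Total hydrogens = 28.
Molecular formula: C15H28O

C15H28O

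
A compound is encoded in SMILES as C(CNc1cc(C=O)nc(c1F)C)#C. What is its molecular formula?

Heavy atoms from the SMILES: 10 C, 1 F, 2 N, 1 O.
Implicit hydrogens by atom environment:
  4 × C (aromatic): no H
  2 × C: 1 H each → 2
  1 × C: 3 H
  1 × C: 2 H
  1 × C (aromatic): 1 H
  1 × C: no H
  1 × F: no H
  1 × N: 1 H
  1 × N (aromatic): no H
  1 × O: no H
  Total hydrogens = 9.
Molecular formula: C10H9FN2O

C10H9FN2O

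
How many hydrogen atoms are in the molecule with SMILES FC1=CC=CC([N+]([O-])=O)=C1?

Hydrogens are implicit in SMILES; fill each atom to its normal valence:
  4 × C (aromatic): 1 H each → 4
  2 × C (aromatic): no H
  1 × F: no H
  1 × N (charge +1): no H
  1 × O: no H
  1 × O (charge -1): no H
  Total hydrogens = 4.

4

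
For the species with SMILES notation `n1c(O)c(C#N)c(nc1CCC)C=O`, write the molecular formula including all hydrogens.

C9H9N3O2

Heavy atoms from the SMILES: 9 C, 3 N, 2 O.
Implicit hydrogens by atom environment:
  4 × C (aromatic): no H
  2 × C: 2 H each → 4
  2 × N (aromatic): no H
  1 × C: 3 H
  1 × C: 1 H
  1 × C: no H
  1 × N: no H
  1 × O: 1 H
  1 × O: no H
  Total hydrogens = 9.
Molecular formula: C9H9N3O2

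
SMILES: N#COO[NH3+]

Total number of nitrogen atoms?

2

The symbol for nitrogen appears 2 times in the SMILES.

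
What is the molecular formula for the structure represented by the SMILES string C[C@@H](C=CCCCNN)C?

C8H18N2

Heavy atoms from the SMILES: 8 C, 2 N.
Implicit hydrogens by atom environment:
  3 × C: 2 H each → 6
  3 × C: 1 H each → 3
  2 × C: 3 H each → 6
  1 × N: 2 H
  1 × N: 1 H
  Total hydrogens = 18.
Molecular formula: C8H18N2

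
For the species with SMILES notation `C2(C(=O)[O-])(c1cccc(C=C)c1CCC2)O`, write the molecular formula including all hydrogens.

C13H13O3-

Heavy atoms from the SMILES: 13 C, 3 O.
Implicit hydrogens by atom environment:
  4 × C: 2 H each → 8
  3 × C (aromatic): 1 H each → 3
  3 × C (aromatic): no H
  2 × C: no H
  1 × C: 1 H
  1 × O: 1 H
  1 × O: no H
  1 × O (charge -1): no H
  Total hydrogens = 13.
Net charge -1.
Molecular formula: C13H13O3-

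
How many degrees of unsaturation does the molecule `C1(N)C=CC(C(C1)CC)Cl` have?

2

Molecular formula from the SMILES: C8H14ClN.
DoU = (2C + 2 + N − H − X)/2 = (2·8 + 2 + 1 − 14 − 1)/2 = 4/2 = 2.
(Structurally: 1 ring(s) + 1 π bond(s) = 2.)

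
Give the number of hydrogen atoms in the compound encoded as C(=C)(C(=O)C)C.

8

Hydrogens are implicit in SMILES; fill each atom to its normal valence:
  2 × C: 3 H each → 6
  2 × C: no H
  1 × C: 2 H
  1 × O: no H
  Total hydrogens = 8.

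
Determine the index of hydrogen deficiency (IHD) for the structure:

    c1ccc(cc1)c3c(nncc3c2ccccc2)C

12

Molecular formula from the SMILES: C17H14N2.
DoU = (2C + 2 + N − H − X)/2 = (2·17 + 2 + 2 − 14 − 0)/2 = 24/2 = 12.
(Structurally: 3 ring(s) + 9 π bond(s) = 12.)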